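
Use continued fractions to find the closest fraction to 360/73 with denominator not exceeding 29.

Expand x = 360/73 as a continued fraction with the Euclidean algorithm:
  360 = 4*73 + 68, so a_0 = 4.
  73 = 1*68 + 5, so a_1 = 1.
  68 = 13*5 + 3, so a_2 = 13.
  5 = 1*3 + 2, so a_3 = 1.
  3 = 1*2 + 1, so a_4 = 1.
  2 = 2*1 + 0, so a_5 = 2.
so x = [4; 1, 13, 1, 1, 2].
Convergents (p_i = a_i*p_{i-1} + p_{i-2}, q_i = a_i*q_{i-1} + q_{i-2} with p_{-2}=0, p_{-1}=1, q_{-2}=1, q_{-1}=0), until the denominator exceeds 29:
  i=0: a_0=4, p_0 = 4*1 + 0 = 4, q_0 = 4*0 + 1 = 1.
  i=1: a_1=1, p_1 = 1*4 + 1 = 5, q_1 = 1*1 + 0 = 1.
  i=2: a_2=13, p_2 = 13*5 + 4 = 69, q_2 = 13*1 + 1 = 14.
  i=3: a_3=1, p_3 = 1*69 + 5 = 74, q_3 = 1*14 + 1 = 15.
  i=4: a_4=1, p_4 = 1*74 + 69 = 143, q_4 = 1*15 + 14 = 29.
  i=5: a_5=2, p_5 = 2*143 + 74 = 360, q_5 = 2*29 + 15 = 73.
q_5 = 73 > 29, so the last convergent with denominator <= 29 is p_4/q_4 = 143/29.
The closest fraction with denominator <= 29 is either p_4/q_4 or the intermediate fraction (k*p_4 + p_3)/(k*q_4 + q_3) with the largest k >= 1 whose denominator stays <= 29; these approach x as k grows, and every other convergent or intermediate fraction in range is farther away.
Largest k: floor((29 - q_3)/q_4) = floor((29 - 15)/29) = 0.
Since k = 0, no intermediate fraction beyond p_4/q_4 has denominator <= 29, so the convergent 143/29 is the closest (its error is |360*29 - 143*73|/(73*29) = 1/2117).

143/29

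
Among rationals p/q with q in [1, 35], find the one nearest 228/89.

Expand x = 228/89 as a continued fraction with the Euclidean algorithm:
  228 = 2*89 + 50, so a_0 = 2.
  89 = 1*50 + 39, so a_1 = 1.
  50 = 1*39 + 11, so a_2 = 1.
  39 = 3*11 + 6, so a_3 = 3.
  11 = 1*6 + 5, so a_4 = 1.
  6 = 1*5 + 1, so a_5 = 1.
  5 = 5*1 + 0, so a_6 = 5.
so x = [2; 1, 1, 3, 1, 1, 5].
Convergents (p_i = a_i*p_{i-1} + p_{i-2}, q_i = a_i*q_{i-1} + q_{i-2} with p_{-2}=0, p_{-1}=1, q_{-2}=1, q_{-1}=0), until the denominator exceeds 35:
  i=0: a_0=2, p_0 = 2*1 + 0 = 2, q_0 = 2*0 + 1 = 1.
  i=1: a_1=1, p_1 = 1*2 + 1 = 3, q_1 = 1*1 + 0 = 1.
  i=2: a_2=1, p_2 = 1*3 + 2 = 5, q_2 = 1*1 + 1 = 2.
  i=3: a_3=3, p_3 = 3*5 + 3 = 18, q_3 = 3*2 + 1 = 7.
  i=4: a_4=1, p_4 = 1*18 + 5 = 23, q_4 = 1*7 + 2 = 9.
  i=5: a_5=1, p_5 = 1*23 + 18 = 41, q_5 = 1*9 + 7 = 16.
  i=6: a_6=5, p_6 = 5*41 + 23 = 228, q_6 = 5*16 + 9 = 89.
q_6 = 89 > 35, so the last convergent with denominator <= 35 is p_5/q_5 = 41/16.
The closest fraction with denominator <= 35 is either p_5/q_5 or the intermediate fraction (k*p_5 + p_4)/(k*q_5 + q_4) with the largest k >= 1 whose denominator stays <= 35; these approach x as k grows, and every other convergent or intermediate fraction in range is farther away.
Largest k: floor((35 - q_4)/q_5) = floor((35 - 9)/16) = 1.
That gives (1*41 + 23)/(1*16 + 9) = 64/25.
Compare the errors: |x - 41/16| = |228*16 - 41*89|/(89*16) = 1/1424, and |x - 64/25| = |228*25 - 64*89|/(89*25) = 4/2225.
Cross-multiplying, 1*2225 = 2225 < 5696 = 4*1424, so 1/1424 is smaller: the convergent 41/16 is closer to x than 64/25.

41/16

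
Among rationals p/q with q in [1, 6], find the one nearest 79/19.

25/6

Expand x = 79/19 as a continued fraction with the Euclidean algorithm:
  79 = 4*19 + 3, so a_0 = 4.
  19 = 6*3 + 1, so a_1 = 6.
  3 = 3*1 + 0, so a_2 = 3.
so x = [4; 6, 3].
Convergents (p_i = a_i*p_{i-1} + p_{i-2}, q_i = a_i*q_{i-1} + q_{i-2} with p_{-2}=0, p_{-1}=1, q_{-2}=1, q_{-1}=0), until the denominator exceeds 6:
  i=0: a_0=4, p_0 = 4*1 + 0 = 4, q_0 = 4*0 + 1 = 1.
  i=1: a_1=6, p_1 = 6*4 + 1 = 25, q_1 = 6*1 + 0 = 6.
  i=2: a_2=3, p_2 = 3*25 + 4 = 79, q_2 = 3*6 + 1 = 19.
q_2 = 19 > 6, so the last convergent with denominator <= 6 is p_1/q_1 = 25/6.
The closest fraction with denominator <= 6 is either p_1/q_1 or the intermediate fraction (k*p_1 + p_0)/(k*q_1 + q_0) with the largest k >= 1 whose denominator stays <= 6; these approach x as k grows, and every other convergent or intermediate fraction in range is farther away.
Largest k: floor((6 - q_0)/q_1) = floor((6 - 1)/6) = 0.
Since k = 0, no intermediate fraction beyond p_1/q_1 has denominator <= 6, so the convergent 25/6 is the closest (its error is |79*6 - 25*19|/(19*6) = 1/114).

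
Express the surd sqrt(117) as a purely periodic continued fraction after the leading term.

[10; (1, 4, 2, 4, 1, 20)]

Write x_i = (sqrt(117) + m_i)/d_i with (m_0, d_0) = (0, 1). a_0 = floor(sqrt(117)) = 10, since 10^2 = 100 <= 117 < 121 = 11^2.
Iterate m_{i+1} = d_i*a_i - m_i, d_{i+1} = (117 - m_{i+1}^2)/d_i, a_{i+1} = floor((a_0 + m_{i+1})/d_{i+1}):
  m_1 = 1*10 - 0 = 10, d_1 = (117 - 10^2)/1 = 17/1 = 17, a_1 = floor((10 + 10)/17) = 1.
  m_2 = 17*1 - 10 = 7, d_2 = (117 - 7^2)/17 = 68/17 = 4, a_2 = floor((10 + 7)/4) = 4.
  m_3 = 4*4 - 7 = 9, d_3 = (117 - 9^2)/4 = 36/4 = 9, a_3 = floor((10 + 9)/9) = 2.
  m_4 = 9*2 - 9 = 9, d_4 = (117 - 9^2)/9 = 36/9 = 4, a_4 = floor((10 + 9)/4) = 4.
  m_5 = 4*4 - 9 = 7, d_5 = (117 - 7^2)/4 = 68/4 = 17, a_5 = floor((10 + 7)/17) = 1.
  m_6 = 17*1 - 7 = 10, d_6 = (117 - 10^2)/17 = 17/17 = 1, a_6 = floor((10 + 10)/1) = 20.
  m_7 = 1*20 - 10 = 10, d_7 = (117 - 10^2)/1 = 17/1 = 17: (m_7, d_7) = (m_1, d_1) = (10, 17), so from here the quotients repeat a_1, ..., a_6; the period length is 6.
Hence the expansion of sqrt(117) is a_0 = 10 followed by the repeating block 1, 4, 2, 4, 1, 20 (period 6).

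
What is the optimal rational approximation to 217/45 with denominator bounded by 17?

82/17

Expand x = 217/45 as a continued fraction with the Euclidean algorithm:
  217 = 4*45 + 37, so a_0 = 4.
  45 = 1*37 + 8, so a_1 = 1.
  37 = 4*8 + 5, so a_2 = 4.
  8 = 1*5 + 3, so a_3 = 1.
  5 = 1*3 + 2, so a_4 = 1.
  3 = 1*2 + 1, so a_5 = 1.
  2 = 2*1 + 0, so a_6 = 2.
so x = [4; 1, 4, 1, 1, 1, 2].
Convergents (p_i = a_i*p_{i-1} + p_{i-2}, q_i = a_i*q_{i-1} + q_{i-2} with p_{-2}=0, p_{-1}=1, q_{-2}=1, q_{-1}=0), until the denominator exceeds 17:
  i=0: a_0=4, p_0 = 4*1 + 0 = 4, q_0 = 4*0 + 1 = 1.
  i=1: a_1=1, p_1 = 1*4 + 1 = 5, q_1 = 1*1 + 0 = 1.
  i=2: a_2=4, p_2 = 4*5 + 4 = 24, q_2 = 4*1 + 1 = 5.
  i=3: a_3=1, p_3 = 1*24 + 5 = 29, q_3 = 1*5 + 1 = 6.
  i=4: a_4=1, p_4 = 1*29 + 24 = 53, q_4 = 1*6 + 5 = 11.
  i=5: a_5=1, p_5 = 1*53 + 29 = 82, q_5 = 1*11 + 6 = 17.
  i=6: a_6=2, p_6 = 2*82 + 53 = 217, q_6 = 2*17 + 11 = 45.
q_6 = 45 > 17, so the last convergent with denominator <= 17 is p_5/q_5 = 82/17.
The closest fraction with denominator <= 17 is either p_5/q_5 or the intermediate fraction (k*p_5 + p_4)/(k*q_5 + q_4) with the largest k >= 1 whose denominator stays <= 17; these approach x as k grows, and every other convergent or intermediate fraction in range is farther away.
Largest k: floor((17 - q_4)/q_5) = floor((17 - 11)/17) = 0.
Since k = 0, no intermediate fraction beyond p_5/q_5 has denominator <= 17, so the convergent 82/17 is the closest (its error is |217*17 - 82*45|/(45*17) = 1/765).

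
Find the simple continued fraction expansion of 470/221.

Run the Euclidean algorithm on 470 and 221; the successive quotients are the partial quotients a_0, a_1, ... (each step inverts the fractional part left over by the previous one):
  470 = 2*221 + 28, so a_0 = 2.
  221 = 7*28 + 25, so a_1 = 7.
  28 = 1*25 + 3, so a_2 = 1.
  25 = 8*3 + 1, so a_3 = 8.
  3 = 3*1 + 0, so a_4 = 3.
The remainder reaches 0 after 5 divisions, so the expansion has 5 partial quotients, read off in order.

[2; 7, 1, 8, 3]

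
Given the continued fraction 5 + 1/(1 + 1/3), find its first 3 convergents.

5/1, 6/1, 23/4

Using the convergent recurrence p_i = a_i*p_{i-1} + p_{i-2}, q_i = a_i*q_{i-1} + q_{i-2} with p_{-2}=0, p_{-1}=1, q_{-2}=1, q_{-1}=0:
  i=0: a_0=5, p_0 = 5*1 + 0 = 5, q_0 = 5*0 + 1 = 1.
  i=1: a_1=1, p_1 = 1*5 + 1 = 6, q_1 = 1*1 + 0 = 1.
  i=2: a_2=3, p_2 = 3*6 + 5 = 23, q_2 = 3*1 + 1 = 4.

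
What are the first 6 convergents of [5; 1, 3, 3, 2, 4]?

5/1, 6/1, 23/4, 75/13, 173/30, 767/133

Using the convergent recurrence p_i = a_i*p_{i-1} + p_{i-2}, q_i = a_i*q_{i-1} + q_{i-2} with p_{-2}=0, p_{-1}=1, q_{-2}=1, q_{-1}=0:
  i=0: a_0=5, p_0 = 5*1 + 0 = 5, q_0 = 5*0 + 1 = 1.
  i=1: a_1=1, p_1 = 1*5 + 1 = 6, q_1 = 1*1 + 0 = 1.
  i=2: a_2=3, p_2 = 3*6 + 5 = 23, q_2 = 3*1 + 1 = 4.
  i=3: a_3=3, p_3 = 3*23 + 6 = 75, q_3 = 3*4 + 1 = 13.
  i=4: a_4=2, p_4 = 2*75 + 23 = 173, q_4 = 2*13 + 4 = 30.
  i=5: a_5=4, p_5 = 4*173 + 75 = 767, q_5 = 4*30 + 13 = 133.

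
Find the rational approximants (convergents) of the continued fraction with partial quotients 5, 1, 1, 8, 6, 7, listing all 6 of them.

Using the convergent recurrence p_i = a_i*p_{i-1} + p_{i-2}, q_i = a_i*q_{i-1} + q_{i-2} with p_{-2}=0, p_{-1}=1, q_{-2}=1, q_{-1}=0:
  i=0: a_0=5, p_0 = 5*1 + 0 = 5, q_0 = 5*0 + 1 = 1.
  i=1: a_1=1, p_1 = 1*5 + 1 = 6, q_1 = 1*1 + 0 = 1.
  i=2: a_2=1, p_2 = 1*6 + 5 = 11, q_2 = 1*1 + 1 = 2.
  i=3: a_3=8, p_3 = 8*11 + 6 = 94, q_3 = 8*2 + 1 = 17.
  i=4: a_4=6, p_4 = 6*94 + 11 = 575, q_4 = 6*17 + 2 = 104.
  i=5: a_5=7, p_5 = 7*575 + 94 = 4119, q_5 = 7*104 + 17 = 745.

5/1, 6/1, 11/2, 94/17, 575/104, 4119/745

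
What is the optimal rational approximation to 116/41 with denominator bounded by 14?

Expand x = 116/41 as a continued fraction with the Euclidean algorithm:
  116 = 2*41 + 34, so a_0 = 2.
  41 = 1*34 + 7, so a_1 = 1.
  34 = 4*7 + 6, so a_2 = 4.
  7 = 1*6 + 1, so a_3 = 1.
  6 = 6*1 + 0, so a_4 = 6.
so x = [2; 1, 4, 1, 6].
Convergents (p_i = a_i*p_{i-1} + p_{i-2}, q_i = a_i*q_{i-1} + q_{i-2} with p_{-2}=0, p_{-1}=1, q_{-2}=1, q_{-1}=0), until the denominator exceeds 14:
  i=0: a_0=2, p_0 = 2*1 + 0 = 2, q_0 = 2*0 + 1 = 1.
  i=1: a_1=1, p_1 = 1*2 + 1 = 3, q_1 = 1*1 + 0 = 1.
  i=2: a_2=4, p_2 = 4*3 + 2 = 14, q_2 = 4*1 + 1 = 5.
  i=3: a_3=1, p_3 = 1*14 + 3 = 17, q_3 = 1*5 + 1 = 6.
  i=4: a_4=6, p_4 = 6*17 + 14 = 116, q_4 = 6*6 + 5 = 41.
q_4 = 41 > 14, so the last convergent with denominator <= 14 is p_3/q_3 = 17/6.
The closest fraction with denominator <= 14 is either p_3/q_3 or the intermediate fraction (k*p_3 + p_2)/(k*q_3 + q_2) with the largest k >= 1 whose denominator stays <= 14; these approach x as k grows, and every other convergent or intermediate fraction in range is farther away.
Largest k: floor((14 - q_2)/q_3) = floor((14 - 5)/6) = 1.
That gives (1*17 + 14)/(1*6 + 5) = 31/11.
Compare the errors: |x - 17/6| = |116*6 - 17*41|/(41*6) = 1/246, and |x - 31/11| = |116*11 - 31*41|/(41*11) = 5/451.
Cross-multiplying, 1*451 = 451 < 1230 = 5*246, so 1/246 is smaller: the convergent 17/6 is closer to x than 31/11.

17/6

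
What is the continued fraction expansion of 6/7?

[0; 1, 6]

Run the Euclidean algorithm on 6 and 7; the successive quotients are the partial quotients a_0, a_1, ... (each step inverts the fractional part left over by the previous one):
  6 = 0*7 + 6, so a_0 = 0.
  7 = 1*6 + 1, so a_1 = 1.
  6 = 6*1 + 0, so a_2 = 6.
The remainder reaches 0 after 3 divisions, so the expansion has 3 partial quotients, read off in order.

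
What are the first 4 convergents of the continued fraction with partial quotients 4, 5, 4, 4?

Using the convergent recurrence p_i = a_i*p_{i-1} + p_{i-2}, q_i = a_i*q_{i-1} + q_{i-2} with p_{-2}=0, p_{-1}=1, q_{-2}=1, q_{-1}=0:
  i=0: a_0=4, p_0 = 4*1 + 0 = 4, q_0 = 4*0 + 1 = 1.
  i=1: a_1=5, p_1 = 5*4 + 1 = 21, q_1 = 5*1 + 0 = 5.
  i=2: a_2=4, p_2 = 4*21 + 4 = 88, q_2 = 4*5 + 1 = 21.
  i=3: a_3=4, p_3 = 4*88 + 21 = 373, q_3 = 4*21 + 5 = 89.

4/1, 21/5, 88/21, 373/89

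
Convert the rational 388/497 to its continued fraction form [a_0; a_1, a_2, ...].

Run the Euclidean algorithm on 388 and 497; the successive quotients are the partial quotients a_0, a_1, ... (each step inverts the fractional part left over by the previous one):
  388 = 0*497 + 388, so a_0 = 0.
  497 = 1*388 + 109, so a_1 = 1.
  388 = 3*109 + 61, so a_2 = 3.
  109 = 1*61 + 48, so a_3 = 1.
  61 = 1*48 + 13, so a_4 = 1.
  48 = 3*13 + 9, so a_5 = 3.
  13 = 1*9 + 4, so a_6 = 1.
  9 = 2*4 + 1, so a_7 = 2.
  4 = 4*1 + 0, so a_8 = 4.
The remainder reaches 0 after 9 divisions, so the expansion has 9 partial quotients, read off in order.

[0; 1, 3, 1, 1, 3, 1, 2, 4]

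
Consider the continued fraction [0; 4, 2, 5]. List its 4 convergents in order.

Using the convergent recurrence p_i = a_i*p_{i-1} + p_{i-2}, q_i = a_i*q_{i-1} + q_{i-2} with p_{-2}=0, p_{-1}=1, q_{-2}=1, q_{-1}=0:
  i=0: a_0=0, p_0 = 0*1 + 0 = 0, q_0 = 0*0 + 1 = 1.
  i=1: a_1=4, p_1 = 4*0 + 1 = 1, q_1 = 4*1 + 0 = 4.
  i=2: a_2=2, p_2 = 2*1 + 0 = 2, q_2 = 2*4 + 1 = 9.
  i=3: a_3=5, p_3 = 5*2 + 1 = 11, q_3 = 5*9 + 4 = 49.

0/1, 1/4, 2/9, 11/49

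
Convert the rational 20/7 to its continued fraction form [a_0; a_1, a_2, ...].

Run the Euclidean algorithm on 20 and 7; the successive quotients are the partial quotients a_0, a_1, ... (each step inverts the fractional part left over by the previous one):
  20 = 2*7 + 6, so a_0 = 2.
  7 = 1*6 + 1, so a_1 = 1.
  6 = 6*1 + 0, so a_2 = 6.
The remainder reaches 0 after 3 divisions, so the expansion has 3 partial quotients, read off in order.

[2; 1, 6]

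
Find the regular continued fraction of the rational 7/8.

[0; 1, 7]

Run the Euclidean algorithm on 7 and 8; the successive quotients are the partial quotients a_0, a_1, ... (each step inverts the fractional part left over by the previous one):
  7 = 0*8 + 7, so a_0 = 0.
  8 = 1*7 + 1, so a_1 = 1.
  7 = 7*1 + 0, so a_2 = 7.
The remainder reaches 0 after 3 divisions, so the expansion has 3 partial quotients, read off in order.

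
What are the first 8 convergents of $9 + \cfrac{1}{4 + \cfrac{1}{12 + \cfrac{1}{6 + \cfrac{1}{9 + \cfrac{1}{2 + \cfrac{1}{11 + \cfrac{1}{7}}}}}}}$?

9/1, 37/4, 453/49, 2755/298, 25248/2731, 53251/5760, 611009/66091, 4330314/468397

Using the convergent recurrence p_i = a_i*p_{i-1} + p_{i-2}, q_i = a_i*q_{i-1} + q_{i-2} with p_{-2}=0, p_{-1}=1, q_{-2}=1, q_{-1}=0:
  i=0: a_0=9, p_0 = 9*1 + 0 = 9, q_0 = 9*0 + 1 = 1.
  i=1: a_1=4, p_1 = 4*9 + 1 = 37, q_1 = 4*1 + 0 = 4.
  i=2: a_2=12, p_2 = 12*37 + 9 = 453, q_2 = 12*4 + 1 = 49.
  i=3: a_3=6, p_3 = 6*453 + 37 = 2755, q_3 = 6*49 + 4 = 298.
  i=4: a_4=9, p_4 = 9*2755 + 453 = 25248, q_4 = 9*298 + 49 = 2731.
  i=5: a_5=2, p_5 = 2*25248 + 2755 = 53251, q_5 = 2*2731 + 298 = 5760.
  i=6: a_6=11, p_6 = 11*53251 + 25248 = 611009, q_6 = 11*5760 + 2731 = 66091.
  i=7: a_7=7, p_7 = 7*611009 + 53251 = 4330314, q_7 = 7*66091 + 5760 = 468397.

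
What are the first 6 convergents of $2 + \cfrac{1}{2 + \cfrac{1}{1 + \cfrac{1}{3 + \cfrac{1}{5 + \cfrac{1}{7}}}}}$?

2/1, 5/2, 7/3, 26/11, 137/58, 985/417

Using the convergent recurrence p_i = a_i*p_{i-1} + p_{i-2}, q_i = a_i*q_{i-1} + q_{i-2} with p_{-2}=0, p_{-1}=1, q_{-2}=1, q_{-1}=0:
  i=0: a_0=2, p_0 = 2*1 + 0 = 2, q_0 = 2*0 + 1 = 1.
  i=1: a_1=2, p_1 = 2*2 + 1 = 5, q_1 = 2*1 + 0 = 2.
  i=2: a_2=1, p_2 = 1*5 + 2 = 7, q_2 = 1*2 + 1 = 3.
  i=3: a_3=3, p_3 = 3*7 + 5 = 26, q_3 = 3*3 + 2 = 11.
  i=4: a_4=5, p_4 = 5*26 + 7 = 137, q_4 = 5*11 + 3 = 58.
  i=5: a_5=7, p_5 = 7*137 + 26 = 985, q_5 = 7*58 + 11 = 417.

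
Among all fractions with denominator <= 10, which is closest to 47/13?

29/8

Expand x = 47/13 as a continued fraction with the Euclidean algorithm:
  47 = 3*13 + 8, so a_0 = 3.
  13 = 1*8 + 5, so a_1 = 1.
  8 = 1*5 + 3, so a_2 = 1.
  5 = 1*3 + 2, so a_3 = 1.
  3 = 1*2 + 1, so a_4 = 1.
  2 = 2*1 + 0, so a_5 = 2.
so x = [3; 1, 1, 1, 1, 2].
Convergents (p_i = a_i*p_{i-1} + p_{i-2}, q_i = a_i*q_{i-1} + q_{i-2} with p_{-2}=0, p_{-1}=1, q_{-2}=1, q_{-1}=0), until the denominator exceeds 10:
  i=0: a_0=3, p_0 = 3*1 + 0 = 3, q_0 = 3*0 + 1 = 1.
  i=1: a_1=1, p_1 = 1*3 + 1 = 4, q_1 = 1*1 + 0 = 1.
  i=2: a_2=1, p_2 = 1*4 + 3 = 7, q_2 = 1*1 + 1 = 2.
  i=3: a_3=1, p_3 = 1*7 + 4 = 11, q_3 = 1*2 + 1 = 3.
  i=4: a_4=1, p_4 = 1*11 + 7 = 18, q_4 = 1*3 + 2 = 5.
  i=5: a_5=2, p_5 = 2*18 + 11 = 47, q_5 = 2*5 + 3 = 13.
q_5 = 13 > 10, so the last convergent with denominator <= 10 is p_4/q_4 = 18/5.
The closest fraction with denominator <= 10 is either p_4/q_4 or the intermediate fraction (k*p_4 + p_3)/(k*q_4 + q_3) with the largest k >= 1 whose denominator stays <= 10; these approach x as k grows, and every other convergent or intermediate fraction in range is farther away.
Largest k: floor((10 - q_3)/q_4) = floor((10 - 3)/5) = 1.
That gives (1*18 + 11)/(1*5 + 3) = 29/8.
Compare the errors: |x - 18/5| = |47*5 - 18*13|/(13*5) = 1/65, and |x - 29/8| = |47*8 - 29*13|/(13*8) = 1/104.
Cross-multiplying, 1*65 = 65 < 104 = 1*104, so 1/104 is smaller: the intermediate fraction 29/8 is closer to x than 18/5.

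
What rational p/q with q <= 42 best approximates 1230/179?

268/39

Expand x = 1230/179 as a continued fraction with the Euclidean algorithm:
  1230 = 6*179 + 156, so a_0 = 6.
  179 = 1*156 + 23, so a_1 = 1.
  156 = 6*23 + 18, so a_2 = 6.
  23 = 1*18 + 5, so a_3 = 1.
  18 = 3*5 + 3, so a_4 = 3.
  5 = 1*3 + 2, so a_5 = 1.
  3 = 1*2 + 1, so a_6 = 1.
  2 = 2*1 + 0, so a_7 = 2.
so x = [6; 1, 6, 1, 3, 1, 1, 2].
Convergents (p_i = a_i*p_{i-1} + p_{i-2}, q_i = a_i*q_{i-1} + q_{i-2} with p_{-2}=0, p_{-1}=1, q_{-2}=1, q_{-1}=0), until the denominator exceeds 42:
  i=0: a_0=6, p_0 = 6*1 + 0 = 6, q_0 = 6*0 + 1 = 1.
  i=1: a_1=1, p_1 = 1*6 + 1 = 7, q_1 = 1*1 + 0 = 1.
  i=2: a_2=6, p_2 = 6*7 + 6 = 48, q_2 = 6*1 + 1 = 7.
  i=3: a_3=1, p_3 = 1*48 + 7 = 55, q_3 = 1*7 + 1 = 8.
  i=4: a_4=3, p_4 = 3*55 + 48 = 213, q_4 = 3*8 + 7 = 31.
  i=5: a_5=1, p_5 = 1*213 + 55 = 268, q_5 = 1*31 + 8 = 39.
  i=6: a_6=1, p_6 = 1*268 + 213 = 481, q_6 = 1*39 + 31 = 70.
q_6 = 70 > 42, so the last convergent with denominator <= 42 is p_5/q_5 = 268/39.
The closest fraction with denominator <= 42 is either p_5/q_5 or the intermediate fraction (k*p_5 + p_4)/(k*q_5 + q_4) with the largest k >= 1 whose denominator stays <= 42; these approach x as k grows, and every other convergent or intermediate fraction in range is farther away.
Largest k: floor((42 - q_4)/q_5) = floor((42 - 31)/39) = 0.
Since k = 0, no intermediate fraction beyond p_5/q_5 has denominator <= 42, so the convergent 268/39 is the closest (its error is |1230*39 - 268*179|/(179*39) = 2/6981).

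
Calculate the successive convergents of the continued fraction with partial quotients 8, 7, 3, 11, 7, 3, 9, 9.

Using the convergent recurrence p_i = a_i*p_{i-1} + p_{i-2}, q_i = a_i*q_{i-1} + q_{i-2} with p_{-2}=0, p_{-1}=1, q_{-2}=1, q_{-1}=0:
  i=0: a_0=8, p_0 = 8*1 + 0 = 8, q_0 = 8*0 + 1 = 1.
  i=1: a_1=7, p_1 = 7*8 + 1 = 57, q_1 = 7*1 + 0 = 7.
  i=2: a_2=3, p_2 = 3*57 + 8 = 179, q_2 = 3*7 + 1 = 22.
  i=3: a_3=11, p_3 = 11*179 + 57 = 2026, q_3 = 11*22 + 7 = 249.
  i=4: a_4=7, p_4 = 7*2026 + 179 = 14361, q_4 = 7*249 + 22 = 1765.
  i=5: a_5=3, p_5 = 3*14361 + 2026 = 45109, q_5 = 3*1765 + 249 = 5544.
  i=6: a_6=9, p_6 = 9*45109 + 14361 = 420342, q_6 = 9*5544 + 1765 = 51661.
  i=7: a_7=9, p_7 = 9*420342 + 45109 = 3828187, q_7 = 9*51661 + 5544 = 470493.

8/1, 57/7, 179/22, 2026/249, 14361/1765, 45109/5544, 420342/51661, 3828187/470493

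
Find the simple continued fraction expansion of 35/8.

[4; 2, 1, 2]

Run the Euclidean algorithm on 35 and 8; the successive quotients are the partial quotients a_0, a_1, ... (each step inverts the fractional part left over by the previous one):
  35 = 4*8 + 3, so a_0 = 4.
  8 = 2*3 + 2, so a_1 = 2.
  3 = 1*2 + 1, so a_2 = 1.
  2 = 2*1 + 0, so a_3 = 2.
The remainder reaches 0 after 4 divisions, so the expansion has 4 partial quotients, read off in order.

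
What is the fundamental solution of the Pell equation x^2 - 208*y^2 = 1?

(x, y) = (649, 45)

First expand sqrt(208) as a continued fraction. With x_i = (sqrt(208) + m_i)/d_i and (m_0, d_0) = (0, 1): a_0 = floor(sqrt(208)) = 14, since 14^2 = 196 <= 208 < 225 = 15^2.
Iterate m_{i+1} = d_i*a_i - m_i, d_{i+1} = (208 - m_{i+1}^2)/d_i, a_{i+1} = floor((a_0 + m_{i+1})/d_{i+1}):
  m_1 = 1*14 - 0 = 14, d_1 = (208 - 14^2)/1 = 12/1 = 12, a_1 = floor((14 + 14)/12) = 2.
  m_2 = 12*2 - 14 = 10, d_2 = (208 - 10^2)/12 = 108/12 = 9, a_2 = floor((14 + 10)/9) = 2.
  m_3 = 9*2 - 10 = 8, d_3 = (208 - 8^2)/9 = 144/9 = 16, a_3 = floor((14 + 8)/16) = 1.
  m_4 = 16*1 - 8 = 8, d_4 = (208 - 8^2)/16 = 144/16 = 9, a_4 = floor((14 + 8)/9) = 2.
  m_5 = 9*2 - 8 = 10, d_5 = (208 - 10^2)/9 = 108/9 = 12, a_5 = floor((14 + 10)/12) = 2.
  m_6 = 12*2 - 10 = 14, d_6 = (208 - 14^2)/12 = 12/12 = 1, a_6 = floor((14 + 14)/1) = 28.
  m_7 = 1*28 - 14 = 14, d_7 = (208 - 14^2)/1 = 12/1 = 12: (m_7, d_7) = (m_1, d_1) = (14, 12), so from here the quotients repeat a_1, ..., a_6; the period length is 6.
So sqrt(208) = [14; (2, 2, 1, 2, 2, 28)] with period length k = 6.
k is even, so the fundamental solution of x^2 - 208y^2 = 1 is (p_{k-1}, q_{k-1}) = (p_5, q_5); compute convergents through index 5.
Convergents (p_i = a_i*p_{i-1} + p_{i-2}, q_i = a_i*q_{i-1} + q_{i-2} with p_{-2}=0, p_{-1}=1, q_{-2}=1, q_{-1}=0):
  i=0: a_0=14, p_0 = 14*1 + 0 = 14, q_0 = 14*0 + 1 = 1.
  i=1: a_1=2, p_1 = 2*14 + 1 = 29, q_1 = 2*1 + 0 = 2.
  i=2: a_2=2, p_2 = 2*29 + 14 = 72, q_2 = 2*2 + 1 = 5.
  i=3: a_3=1, p_3 = 1*72 + 29 = 101, q_3 = 1*5 + 2 = 7.
  i=4: a_4=2, p_4 = 2*101 + 72 = 274, q_4 = 2*7 + 5 = 19.
  i=5: a_5=2, p_5 = 2*274 + 101 = 649, q_5 = 2*19 + 7 = 45.
Check: 649^2 - 208*45^2 = 421201 - 421200 = 1, so (x, y) = (649, 45) solves the equation, and by the theorem it is the least positive solution.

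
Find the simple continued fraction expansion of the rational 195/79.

Run the Euclidean algorithm on 195 and 79; the successive quotients are the partial quotients a_0, a_1, ... (each step inverts the fractional part left over by the previous one):
  195 = 2*79 + 37, so a_0 = 2.
  79 = 2*37 + 5, so a_1 = 2.
  37 = 7*5 + 2, so a_2 = 7.
  5 = 2*2 + 1, so a_3 = 2.
  2 = 2*1 + 0, so a_4 = 2.
The remainder reaches 0 after 5 divisions, so the expansion has 5 partial quotients, read off in order.

[2; 2, 7, 2, 2]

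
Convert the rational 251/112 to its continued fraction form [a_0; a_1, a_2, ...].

Run the Euclidean algorithm on 251 and 112; the successive quotients are the partial quotients a_0, a_1, ... (each step inverts the fractional part left over by the previous one):
  251 = 2*112 + 27, so a_0 = 2.
  112 = 4*27 + 4, so a_1 = 4.
  27 = 6*4 + 3, so a_2 = 6.
  4 = 1*3 + 1, so a_3 = 1.
  3 = 3*1 + 0, so a_4 = 3.
The remainder reaches 0 after 5 divisions, so the expansion has 5 partial quotients, read off in order.

[2; 4, 6, 1, 3]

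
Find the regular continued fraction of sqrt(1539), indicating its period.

[39; (4, 2, 1, 8, 39, 8, 1, 2, 4, 78)]

Write x_i = (sqrt(1539) + m_i)/d_i with (m_0, d_0) = (0, 1). a_0 = floor(sqrt(1539)) = 39, since 39^2 = 1521 <= 1539 < 1600 = 40^2.
Iterate m_{i+1} = d_i*a_i - m_i, d_{i+1} = (1539 - m_{i+1}^2)/d_i, a_{i+1} = floor((a_0 + m_{i+1})/d_{i+1}):
  m_1 = 1*39 - 0 = 39, d_1 = (1539 - 39^2)/1 = 18/1 = 18, a_1 = floor((39 + 39)/18) = 4.
  m_2 = 18*4 - 39 = 33, d_2 = (1539 - 33^2)/18 = 450/18 = 25, a_2 = floor((39 + 33)/25) = 2.
  m_3 = 25*2 - 33 = 17, d_3 = (1539 - 17^2)/25 = 1250/25 = 50, a_3 = floor((39 + 17)/50) = 1.
  m_4 = 50*1 - 17 = 33, d_4 = (1539 - 33^2)/50 = 450/50 = 9, a_4 = floor((39 + 33)/9) = 8.
  m_5 = 9*8 - 33 = 39, d_5 = (1539 - 39^2)/9 = 18/9 = 2, a_5 = floor((39 + 39)/2) = 39.
  m_6 = 2*39 - 39 = 39, d_6 = (1539 - 39^2)/2 = 18/2 = 9, a_6 = floor((39 + 39)/9) = 8.
  m_7 = 9*8 - 39 = 33, d_7 = (1539 - 33^2)/9 = 450/9 = 50, a_7 = floor((39 + 33)/50) = 1.
  m_8 = 50*1 - 33 = 17, d_8 = (1539 - 17^2)/50 = 1250/50 = 25, a_8 = floor((39 + 17)/25) = 2.
  m_9 = 25*2 - 17 = 33, d_9 = (1539 - 33^2)/25 = 450/25 = 18, a_9 = floor((39 + 33)/18) = 4.
  m_10 = 18*4 - 33 = 39, d_10 = (1539 - 39^2)/18 = 18/18 = 1, a_10 = floor((39 + 39)/1) = 78.
  m_11 = 1*78 - 39 = 39, d_11 = (1539 - 39^2)/1 = 18/1 = 18: (m_11, d_11) = (m_1, d_1) = (39, 18), so from here the quotients repeat a_1, ..., a_10; the period length is 10.
Hence the expansion of sqrt(1539) is a_0 = 39 followed by the repeating block 4, 2, 1, 8, 39, 8, 1, 2, 4, 78 (period 10).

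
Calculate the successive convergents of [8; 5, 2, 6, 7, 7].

Using the convergent recurrence p_i = a_i*p_{i-1} + p_{i-2}, q_i = a_i*q_{i-1} + q_{i-2} with p_{-2}=0, p_{-1}=1, q_{-2}=1, q_{-1}=0:
  i=0: a_0=8, p_0 = 8*1 + 0 = 8, q_0 = 8*0 + 1 = 1.
  i=1: a_1=5, p_1 = 5*8 + 1 = 41, q_1 = 5*1 + 0 = 5.
  i=2: a_2=2, p_2 = 2*41 + 8 = 90, q_2 = 2*5 + 1 = 11.
  i=3: a_3=6, p_3 = 6*90 + 41 = 581, q_3 = 6*11 + 5 = 71.
  i=4: a_4=7, p_4 = 7*581 + 90 = 4157, q_4 = 7*71 + 11 = 508.
  i=5: a_5=7, p_5 = 7*4157 + 581 = 29680, q_5 = 7*508 + 71 = 3627.

8/1, 41/5, 90/11, 581/71, 4157/508, 29680/3627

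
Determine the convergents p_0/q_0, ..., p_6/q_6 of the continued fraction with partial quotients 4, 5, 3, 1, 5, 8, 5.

Using the convergent recurrence p_i = a_i*p_{i-1} + p_{i-2}, q_i = a_i*q_{i-1} + q_{i-2} with p_{-2}=0, p_{-1}=1, q_{-2}=1, q_{-1}=0:
  i=0: a_0=4, p_0 = 4*1 + 0 = 4, q_0 = 4*0 + 1 = 1.
  i=1: a_1=5, p_1 = 5*4 + 1 = 21, q_1 = 5*1 + 0 = 5.
  i=2: a_2=3, p_2 = 3*21 + 4 = 67, q_2 = 3*5 + 1 = 16.
  i=3: a_3=1, p_3 = 1*67 + 21 = 88, q_3 = 1*16 + 5 = 21.
  i=4: a_4=5, p_4 = 5*88 + 67 = 507, q_4 = 5*21 + 16 = 121.
  i=5: a_5=8, p_5 = 8*507 + 88 = 4144, q_5 = 8*121 + 21 = 989.
  i=6: a_6=5, p_6 = 5*4144 + 507 = 21227, q_6 = 5*989 + 121 = 5066.

4/1, 21/5, 67/16, 88/21, 507/121, 4144/989, 21227/5066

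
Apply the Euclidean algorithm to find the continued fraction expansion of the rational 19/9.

[2; 9]

Run the Euclidean algorithm on 19 and 9; the successive quotients are the partial quotients a_0, a_1, ... (each step inverts the fractional part left over by the previous one):
  19 = 2*9 + 1, so a_0 = 2.
  9 = 9*1 + 0, so a_1 = 9.
The remainder reaches 0 after 2 divisions, so the expansion has 2 partial quotients, read off in order.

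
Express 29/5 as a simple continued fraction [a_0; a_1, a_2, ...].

[5; 1, 4]

Run the Euclidean algorithm on 29 and 5; the successive quotients are the partial quotients a_0, a_1, ... (each step inverts the fractional part left over by the previous one):
  29 = 5*5 + 4, so a_0 = 5.
  5 = 1*4 + 1, so a_1 = 1.
  4 = 4*1 + 0, so a_2 = 4.
The remainder reaches 0 after 3 divisions, so the expansion has 3 partial quotients, read off in order.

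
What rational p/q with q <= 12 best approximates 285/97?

35/12

Expand x = 285/97 as a continued fraction with the Euclidean algorithm:
  285 = 2*97 + 91, so a_0 = 2.
  97 = 1*91 + 6, so a_1 = 1.
  91 = 15*6 + 1, so a_2 = 15.
  6 = 6*1 + 0, so a_3 = 6.
so x = [2; 1, 15, 6].
Convergents (p_i = a_i*p_{i-1} + p_{i-2}, q_i = a_i*q_{i-1} + q_{i-2} with p_{-2}=0, p_{-1}=1, q_{-2}=1, q_{-1}=0), until the denominator exceeds 12:
  i=0: a_0=2, p_0 = 2*1 + 0 = 2, q_0 = 2*0 + 1 = 1.
  i=1: a_1=1, p_1 = 1*2 + 1 = 3, q_1 = 1*1 + 0 = 1.
  i=2: a_2=15, p_2 = 15*3 + 2 = 47, q_2 = 15*1 + 1 = 16.
q_2 = 16 > 12, so the last convergent with denominator <= 12 is p_1/q_1 = 3/1.
The closest fraction with denominator <= 12 is either p_1/q_1 or the intermediate fraction (k*p_1 + p_0)/(k*q_1 + q_0) with the largest k >= 1 whose denominator stays <= 12; these approach x as k grows, and every other convergent or intermediate fraction in range is farther away.
Largest k: floor((12 - q_0)/q_1) = floor((12 - 1)/1) = 11.
That gives (11*3 + 2)/(11*1 + 1) = 35/12.
Compare the errors: |x - 3/1| = |285*1 - 3*97|/(97*1) = 6/97, and |x - 35/12| = |285*12 - 35*97|/(97*12) = 25/1164.
Cross-multiplying, 25*97 = 2425 < 6984 = 6*1164, so 25/1164 is smaller: the intermediate fraction 35/12 is closer to x than 3/1.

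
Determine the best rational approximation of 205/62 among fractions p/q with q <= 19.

Expand x = 205/62 as a continued fraction with the Euclidean algorithm:
  205 = 3*62 + 19, so a_0 = 3.
  62 = 3*19 + 5, so a_1 = 3.
  19 = 3*5 + 4, so a_2 = 3.
  5 = 1*4 + 1, so a_3 = 1.
  4 = 4*1 + 0, so a_4 = 4.
so x = [3; 3, 3, 1, 4].
Convergents (p_i = a_i*p_{i-1} + p_{i-2}, q_i = a_i*q_{i-1} + q_{i-2} with p_{-2}=0, p_{-1}=1, q_{-2}=1, q_{-1}=0), until the denominator exceeds 19:
  i=0: a_0=3, p_0 = 3*1 + 0 = 3, q_0 = 3*0 + 1 = 1.
  i=1: a_1=3, p_1 = 3*3 + 1 = 10, q_1 = 3*1 + 0 = 3.
  i=2: a_2=3, p_2 = 3*10 + 3 = 33, q_2 = 3*3 + 1 = 10.
  i=3: a_3=1, p_3 = 1*33 + 10 = 43, q_3 = 1*10 + 3 = 13.
  i=4: a_4=4, p_4 = 4*43 + 33 = 205, q_4 = 4*13 + 10 = 62.
q_4 = 62 > 19, so the last convergent with denominator <= 19 is p_3/q_3 = 43/13.
The closest fraction with denominator <= 19 is either p_3/q_3 or the intermediate fraction (k*p_3 + p_2)/(k*q_3 + q_2) with the largest k >= 1 whose denominator stays <= 19; these approach x as k grows, and every other convergent or intermediate fraction in range is farther away.
Largest k: floor((19 - q_2)/q_3) = floor((19 - 10)/13) = 0.
Since k = 0, no intermediate fraction beyond p_3/q_3 has denominator <= 19, so the convergent 43/13 is the closest (its error is |205*13 - 43*62|/(62*13) = 1/806).

43/13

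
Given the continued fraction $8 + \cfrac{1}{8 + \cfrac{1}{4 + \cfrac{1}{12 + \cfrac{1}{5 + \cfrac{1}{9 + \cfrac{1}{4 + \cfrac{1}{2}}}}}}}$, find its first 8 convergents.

Using the convergent recurrence p_i = a_i*p_{i-1} + p_{i-2}, q_i = a_i*q_{i-1} + q_{i-2} with p_{-2}=0, p_{-1}=1, q_{-2}=1, q_{-1}=0:
  i=0: a_0=8, p_0 = 8*1 + 0 = 8, q_0 = 8*0 + 1 = 1.
  i=1: a_1=8, p_1 = 8*8 + 1 = 65, q_1 = 8*1 + 0 = 8.
  i=2: a_2=4, p_2 = 4*65 + 8 = 268, q_2 = 4*8 + 1 = 33.
  i=3: a_3=12, p_3 = 12*268 + 65 = 3281, q_3 = 12*33 + 8 = 404.
  i=4: a_4=5, p_4 = 5*3281 + 268 = 16673, q_4 = 5*404 + 33 = 2053.
  i=5: a_5=9, p_5 = 9*16673 + 3281 = 153338, q_5 = 9*2053 + 404 = 18881.
  i=6: a_6=4, p_6 = 4*153338 + 16673 = 630025, q_6 = 4*18881 + 2053 = 77577.
  i=7: a_7=2, p_7 = 2*630025 + 153338 = 1413388, q_7 = 2*77577 + 18881 = 174035.

8/1, 65/8, 268/33, 3281/404, 16673/2053, 153338/18881, 630025/77577, 1413388/174035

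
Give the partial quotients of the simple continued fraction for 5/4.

[1; 4]

Run the Euclidean algorithm on 5 and 4; the successive quotients are the partial quotients a_0, a_1, ... (each step inverts the fractional part left over by the previous one):
  5 = 1*4 + 1, so a_0 = 1.
  4 = 4*1 + 0, so a_1 = 4.
The remainder reaches 0 after 2 divisions, so the expansion has 2 partial quotients, read off in order.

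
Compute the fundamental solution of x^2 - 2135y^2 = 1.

(x, y) = (7624, 165)

First expand sqrt(2135) as a continued fraction. With x_i = (sqrt(2135) + m_i)/d_i and (m_0, d_0) = (0, 1): a_0 = floor(sqrt(2135)) = 46, since 46^2 = 2116 <= 2135 < 2209 = 47^2.
Iterate m_{i+1} = d_i*a_i - m_i, d_{i+1} = (2135 - m_{i+1}^2)/d_i, a_{i+1} = floor((a_0 + m_{i+1})/d_{i+1}):
  m_1 = 1*46 - 0 = 46, d_1 = (2135 - 46^2)/1 = 19/1 = 19, a_1 = floor((46 + 46)/19) = 4.
  m_2 = 19*4 - 46 = 30, d_2 = (2135 - 30^2)/19 = 1235/19 = 65, a_2 = floor((46 + 30)/65) = 1.
  m_3 = 65*1 - 30 = 35, d_3 = (2135 - 35^2)/65 = 910/65 = 14, a_3 = floor((46 + 35)/14) = 5.
  m_4 = 14*5 - 35 = 35, d_4 = (2135 - 35^2)/14 = 910/14 = 65, a_4 = floor((46 + 35)/65) = 1.
  m_5 = 65*1 - 35 = 30, d_5 = (2135 - 30^2)/65 = 1235/65 = 19, a_5 = floor((46 + 30)/19) = 4.
  m_6 = 19*4 - 30 = 46, d_6 = (2135 - 46^2)/19 = 19/19 = 1, a_6 = floor((46 + 46)/1) = 92.
  m_7 = 1*92 - 46 = 46, d_7 = (2135 - 46^2)/1 = 19/1 = 19: (m_7, d_7) = (m_1, d_1) = (46, 19), so from here the quotients repeat a_1, ..., a_6; the period length is 6.
So sqrt(2135) = [46; (4, 1, 5, 1, 4, 92)] with period length k = 6.
k is even, so the fundamental solution of x^2 - 2135y^2 = 1 is (p_{k-1}, q_{k-1}) = (p_5, q_5); compute convergents through index 5.
Convergents (p_i = a_i*p_{i-1} + p_{i-2}, q_i = a_i*q_{i-1} + q_{i-2} with p_{-2}=0, p_{-1}=1, q_{-2}=1, q_{-1}=0):
  i=0: a_0=46, p_0 = 46*1 + 0 = 46, q_0 = 46*0 + 1 = 1.
  i=1: a_1=4, p_1 = 4*46 + 1 = 185, q_1 = 4*1 + 0 = 4.
  i=2: a_2=1, p_2 = 1*185 + 46 = 231, q_2 = 1*4 + 1 = 5.
  i=3: a_3=5, p_3 = 5*231 + 185 = 1340, q_3 = 5*5 + 4 = 29.
  i=4: a_4=1, p_4 = 1*1340 + 231 = 1571, q_4 = 1*29 + 5 = 34.
  i=5: a_5=4, p_5 = 4*1571 + 1340 = 7624, q_5 = 4*34 + 29 = 165.
Check: 7624^2 - 2135*165^2 = 58125376 - 58125375 = 1, so (x, y) = (7624, 165) solves the equation, and by the theorem it is the least positive solution.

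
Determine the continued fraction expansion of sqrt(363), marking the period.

Write x_i = (sqrt(363) + m_i)/d_i with (m_0, d_0) = (0, 1). a_0 = floor(sqrt(363)) = 19, since 19^2 = 361 <= 363 < 400 = 20^2.
Iterate m_{i+1} = d_i*a_i - m_i, d_{i+1} = (363 - m_{i+1}^2)/d_i, a_{i+1} = floor((a_0 + m_{i+1})/d_{i+1}):
  m_1 = 1*19 - 0 = 19, d_1 = (363 - 19^2)/1 = 2/1 = 2, a_1 = floor((19 + 19)/2) = 19.
  m_2 = 2*19 - 19 = 19, d_2 = (363 - 19^2)/2 = 2/2 = 1, a_2 = floor((19 + 19)/1) = 38.
  m_3 = 1*38 - 19 = 19, d_3 = (363 - 19^2)/1 = 2/1 = 2: (m_3, d_3) = (m_1, d_1) = (19, 2), so from here the quotients repeat a_1, a_2; the period length is 2.
Hence the expansion of sqrt(363) is a_0 = 19 followed by the repeating block 19, 38 (period 2).

[19; (19, 38)]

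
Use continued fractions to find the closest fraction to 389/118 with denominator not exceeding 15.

Expand x = 389/118 as a continued fraction with the Euclidean algorithm:
  389 = 3*118 + 35, so a_0 = 3.
  118 = 3*35 + 13, so a_1 = 3.
  35 = 2*13 + 9, so a_2 = 2.
  13 = 1*9 + 4, so a_3 = 1.
  9 = 2*4 + 1, so a_4 = 2.
  4 = 4*1 + 0, so a_5 = 4.
so x = [3; 3, 2, 1, 2, 4].
Convergents (p_i = a_i*p_{i-1} + p_{i-2}, q_i = a_i*q_{i-1} + q_{i-2} with p_{-2}=0, p_{-1}=1, q_{-2}=1, q_{-1}=0), until the denominator exceeds 15:
  i=0: a_0=3, p_0 = 3*1 + 0 = 3, q_0 = 3*0 + 1 = 1.
  i=1: a_1=3, p_1 = 3*3 + 1 = 10, q_1 = 3*1 + 0 = 3.
  i=2: a_2=2, p_2 = 2*10 + 3 = 23, q_2 = 2*3 + 1 = 7.
  i=3: a_3=1, p_3 = 1*23 + 10 = 33, q_3 = 1*7 + 3 = 10.
  i=4: a_4=2, p_4 = 2*33 + 23 = 89, q_4 = 2*10 + 7 = 27.
q_4 = 27 > 15, so the last convergent with denominator <= 15 is p_3/q_3 = 33/10.
The closest fraction with denominator <= 15 is either p_3/q_3 or the intermediate fraction (k*p_3 + p_2)/(k*q_3 + q_2) with the largest k >= 1 whose denominator stays <= 15; these approach x as k grows, and every other convergent or intermediate fraction in range is farther away.
Largest k: floor((15 - q_2)/q_3) = floor((15 - 7)/10) = 0.
Since k = 0, no intermediate fraction beyond p_3/q_3 has denominator <= 15, so the convergent 33/10 is the closest (its error is |389*10 - 33*118|/(118*10) = 4/1180).

33/10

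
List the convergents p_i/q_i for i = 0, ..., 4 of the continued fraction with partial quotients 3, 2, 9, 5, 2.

3/1, 7/2, 66/19, 337/97, 740/213

Using the convergent recurrence p_i = a_i*p_{i-1} + p_{i-2}, q_i = a_i*q_{i-1} + q_{i-2} with p_{-2}=0, p_{-1}=1, q_{-2}=1, q_{-1}=0:
  i=0: a_0=3, p_0 = 3*1 + 0 = 3, q_0 = 3*0 + 1 = 1.
  i=1: a_1=2, p_1 = 2*3 + 1 = 7, q_1 = 2*1 + 0 = 2.
  i=2: a_2=9, p_2 = 9*7 + 3 = 66, q_2 = 9*2 + 1 = 19.
  i=3: a_3=5, p_3 = 5*66 + 7 = 337, q_3 = 5*19 + 2 = 97.
  i=4: a_4=2, p_4 = 2*337 + 66 = 740, q_4 = 2*97 + 19 = 213.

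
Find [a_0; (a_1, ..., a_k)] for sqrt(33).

Write x_i = (sqrt(33) + m_i)/d_i with (m_0, d_0) = (0, 1). a_0 = floor(sqrt(33)) = 5, since 5^2 = 25 <= 33 < 36 = 6^2.
Iterate m_{i+1} = d_i*a_i - m_i, d_{i+1} = (33 - m_{i+1}^2)/d_i, a_{i+1} = floor((a_0 + m_{i+1})/d_{i+1}):
  m_1 = 1*5 - 0 = 5, d_1 = (33 - 5^2)/1 = 8/1 = 8, a_1 = floor((5 + 5)/8) = 1.
  m_2 = 8*1 - 5 = 3, d_2 = (33 - 3^2)/8 = 24/8 = 3, a_2 = floor((5 + 3)/3) = 2.
  m_3 = 3*2 - 3 = 3, d_3 = (33 - 3^2)/3 = 24/3 = 8, a_3 = floor((5 + 3)/8) = 1.
  m_4 = 8*1 - 3 = 5, d_4 = (33 - 5^2)/8 = 8/8 = 1, a_4 = floor((5 + 5)/1) = 10.
  m_5 = 1*10 - 5 = 5, d_5 = (33 - 5^2)/1 = 8/1 = 8: (m_5, d_5) = (m_1, d_1) = (5, 8), so from here the quotients repeat a_1, ..., a_4; the period length is 4.
Hence the expansion of sqrt(33) is a_0 = 5 followed by the repeating block 1, 2, 1, 10 (period 4).

[5; (1, 2, 1, 10)]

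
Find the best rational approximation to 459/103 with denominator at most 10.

Expand x = 459/103 as a continued fraction with the Euclidean algorithm:
  459 = 4*103 + 47, so a_0 = 4.
  103 = 2*47 + 9, so a_1 = 2.
  47 = 5*9 + 2, so a_2 = 5.
  9 = 4*2 + 1, so a_3 = 4.
  2 = 2*1 + 0, so a_4 = 2.
so x = [4; 2, 5, 4, 2].
Convergents (p_i = a_i*p_{i-1} + p_{i-2}, q_i = a_i*q_{i-1} + q_{i-2} with p_{-2}=0, p_{-1}=1, q_{-2}=1, q_{-1}=0), until the denominator exceeds 10:
  i=0: a_0=4, p_0 = 4*1 + 0 = 4, q_0 = 4*0 + 1 = 1.
  i=1: a_1=2, p_1 = 2*4 + 1 = 9, q_1 = 2*1 + 0 = 2.
  i=2: a_2=5, p_2 = 5*9 + 4 = 49, q_2 = 5*2 + 1 = 11.
q_2 = 11 > 10, so the last convergent with denominator <= 10 is p_1/q_1 = 9/2.
The closest fraction with denominator <= 10 is either p_1/q_1 or the intermediate fraction (k*p_1 + p_0)/(k*q_1 + q_0) with the largest k >= 1 whose denominator stays <= 10; these approach x as k grows, and every other convergent or intermediate fraction in range is farther away.
Largest k: floor((10 - q_0)/q_1) = floor((10 - 1)/2) = 4.
That gives (4*9 + 4)/(4*2 + 1) = 40/9.
Compare the errors: |x - 9/2| = |459*2 - 9*103|/(103*2) = 9/206, and |x - 40/9| = |459*9 - 40*103|/(103*9) = 11/927.
Cross-multiplying, 11*206 = 2266 < 8343 = 9*927, so 11/927 is smaller: the intermediate fraction 40/9 is closer to x than 9/2.

40/9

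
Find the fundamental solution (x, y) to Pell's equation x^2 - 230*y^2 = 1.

First expand sqrt(230) as a continued fraction. With x_i = (sqrt(230) + m_i)/d_i and (m_0, d_0) = (0, 1): a_0 = floor(sqrt(230)) = 15, since 15^2 = 225 <= 230 < 256 = 16^2.
Iterate m_{i+1} = d_i*a_i - m_i, d_{i+1} = (230 - m_{i+1}^2)/d_i, a_{i+1} = floor((a_0 + m_{i+1})/d_{i+1}):
  m_1 = 1*15 - 0 = 15, d_1 = (230 - 15^2)/1 = 5/1 = 5, a_1 = floor((15 + 15)/5) = 6.
  m_2 = 5*6 - 15 = 15, d_2 = (230 - 15^2)/5 = 5/5 = 1, a_2 = floor((15 + 15)/1) = 30.
  m_3 = 1*30 - 15 = 15, d_3 = (230 - 15^2)/1 = 5/1 = 5: (m_3, d_3) = (m_1, d_1) = (15, 5), so from here the quotients repeat a_1, a_2; the period length is 2.
So sqrt(230) = [15; (6, 30)] with period length k = 2.
k is even, so the fundamental solution of x^2 - 230y^2 = 1 is (p_{k-1}, q_{k-1}) = (p_1, q_1); compute convergents through index 1.
Convergents (p_i = a_i*p_{i-1} + p_{i-2}, q_i = a_i*q_{i-1} + q_{i-2} with p_{-2}=0, p_{-1}=1, q_{-2}=1, q_{-1}=0):
  i=0: a_0=15, p_0 = 15*1 + 0 = 15, q_0 = 15*0 + 1 = 1.
  i=1: a_1=6, p_1 = 6*15 + 1 = 91, q_1 = 6*1 + 0 = 6.
Check: 91^2 - 230*6^2 = 8281 - 8280 = 1, so (x, y) = (91, 6) solves the equation, and by the theorem it is the least positive solution.

(x, y) = (91, 6)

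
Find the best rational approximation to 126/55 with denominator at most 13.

16/7

Expand x = 126/55 as a continued fraction with the Euclidean algorithm:
  126 = 2*55 + 16, so a_0 = 2.
  55 = 3*16 + 7, so a_1 = 3.
  16 = 2*7 + 2, so a_2 = 2.
  7 = 3*2 + 1, so a_3 = 3.
  2 = 2*1 + 0, so a_4 = 2.
so x = [2; 3, 2, 3, 2].
Convergents (p_i = a_i*p_{i-1} + p_{i-2}, q_i = a_i*q_{i-1} + q_{i-2} with p_{-2}=0, p_{-1}=1, q_{-2}=1, q_{-1}=0), until the denominator exceeds 13:
  i=0: a_0=2, p_0 = 2*1 + 0 = 2, q_0 = 2*0 + 1 = 1.
  i=1: a_1=3, p_1 = 3*2 + 1 = 7, q_1 = 3*1 + 0 = 3.
  i=2: a_2=2, p_2 = 2*7 + 2 = 16, q_2 = 2*3 + 1 = 7.
  i=3: a_3=3, p_3 = 3*16 + 7 = 55, q_3 = 3*7 + 3 = 24.
q_3 = 24 > 13, so the last convergent with denominator <= 13 is p_2/q_2 = 16/7.
The closest fraction with denominator <= 13 is either p_2/q_2 or the intermediate fraction (k*p_2 + p_1)/(k*q_2 + q_1) with the largest k >= 1 whose denominator stays <= 13; these approach x as k grows, and every other convergent or intermediate fraction in range is farther away.
Largest k: floor((13 - q_1)/q_2) = floor((13 - 3)/7) = 1.
That gives (1*16 + 7)/(1*7 + 3) = 23/10.
Compare the errors: |x - 16/7| = |126*7 - 16*55|/(55*7) = 2/385, and |x - 23/10| = |126*10 - 23*55|/(55*10) = 5/550.
Cross-multiplying, 2*550 = 1100 < 1925 = 5*385, so 2/385 is smaller: the convergent 16/7 is closer to x than 23/10.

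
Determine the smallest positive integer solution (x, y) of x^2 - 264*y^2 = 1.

(x, y) = (65, 4)

First expand sqrt(264) as a continued fraction. With x_i = (sqrt(264) + m_i)/d_i and (m_0, d_0) = (0, 1): a_0 = floor(sqrt(264)) = 16, since 16^2 = 256 <= 264 < 289 = 17^2.
Iterate m_{i+1} = d_i*a_i - m_i, d_{i+1} = (264 - m_{i+1}^2)/d_i, a_{i+1} = floor((a_0 + m_{i+1})/d_{i+1}):
  m_1 = 1*16 - 0 = 16, d_1 = (264 - 16^2)/1 = 8/1 = 8, a_1 = floor((16 + 16)/8) = 4.
  m_2 = 8*4 - 16 = 16, d_2 = (264 - 16^2)/8 = 8/8 = 1, a_2 = floor((16 + 16)/1) = 32.
  m_3 = 1*32 - 16 = 16, d_3 = (264 - 16^2)/1 = 8/1 = 8: (m_3, d_3) = (m_1, d_1) = (16, 8), so from here the quotients repeat a_1, a_2; the period length is 2.
So sqrt(264) = [16; (4, 32)] with period length k = 2.
k is even, so the fundamental solution of x^2 - 264y^2 = 1 is (p_{k-1}, q_{k-1}) = (p_1, q_1); compute convergents through index 1.
Convergents (p_i = a_i*p_{i-1} + p_{i-2}, q_i = a_i*q_{i-1} + q_{i-2} with p_{-2}=0, p_{-1}=1, q_{-2}=1, q_{-1}=0):
  i=0: a_0=16, p_0 = 16*1 + 0 = 16, q_0 = 16*0 + 1 = 1.
  i=1: a_1=4, p_1 = 4*16 + 1 = 65, q_1 = 4*1 + 0 = 4.
Check: 65^2 - 264*4^2 = 4225 - 4224 = 1, so (x, y) = (65, 4) solves the equation, and by the theorem it is the least positive solution.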